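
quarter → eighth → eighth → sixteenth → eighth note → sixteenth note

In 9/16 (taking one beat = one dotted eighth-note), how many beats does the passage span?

One dotted eighth-note beat = 3 sixteenth notes.
Convert each value to sixteenth notes: quarter = 4; eighth = 2; eighth = 2; sixteenth = 1; eighth note = 2; sixteenth note = 1.
Adding: 4 + 2 + 2 + 1 + 2 + 1 = 12.
12 ÷ 3 = 4 beats.

4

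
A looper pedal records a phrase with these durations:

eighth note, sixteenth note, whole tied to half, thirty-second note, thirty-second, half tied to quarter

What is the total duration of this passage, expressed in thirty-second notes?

80

Convert each value to thirty-second notes: eighth note = 4; sixteenth note = 2; whole tied to half (whole + half) = 48; thirty-second note = 1; thirty-second = 1; half tied to quarter (half + quarter) = 24.
Sum: 4 + 2 + 48 + 1 + 1 + 24 = 80 thirty-second notes.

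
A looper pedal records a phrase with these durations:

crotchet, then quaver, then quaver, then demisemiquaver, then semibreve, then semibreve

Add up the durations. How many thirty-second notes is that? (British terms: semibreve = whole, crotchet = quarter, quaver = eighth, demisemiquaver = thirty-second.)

81

Convert each value to thirty-second notes: crotchet = 8; quaver = 4; quaver = 4; demisemiquaver = 1; semibreve = 32; semibreve = 32.
Adding: 8 + 4 + 4 + 1 + 32 + 32 = 81 thirty-second notes.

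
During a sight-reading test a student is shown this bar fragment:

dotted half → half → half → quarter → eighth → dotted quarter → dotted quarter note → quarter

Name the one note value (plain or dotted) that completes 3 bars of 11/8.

3 bars of 11/8 = 33 eighth notes.
Express everything in eighth notes: dotted half = 6; half = 4; half = 4; quarter = 2; eighth = 1; dotted quarter = 3; dotted quarter note = 3; quarter = 2.
Sum: 6 + 4 + 4 + 2 + 1 + 3 + 3 + 2 = 25.
Remaining: 33 − 25 = 8 eighth notes, which is a whole note.

whole note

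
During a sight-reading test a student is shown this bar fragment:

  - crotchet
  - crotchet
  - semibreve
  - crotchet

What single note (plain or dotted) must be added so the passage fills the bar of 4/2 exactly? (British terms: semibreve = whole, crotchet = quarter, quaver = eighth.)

The bar of 4/2 = 8 quarter notes.
In quarter notes: crotchet = 1; crotchet = 1; semibreve = 4; crotchet = 1.
Sum: 1 + 1 + 4 + 1 = 7.
Remaining: 8 − 7 = 1 quarter note, which is a quarter note.

quarter note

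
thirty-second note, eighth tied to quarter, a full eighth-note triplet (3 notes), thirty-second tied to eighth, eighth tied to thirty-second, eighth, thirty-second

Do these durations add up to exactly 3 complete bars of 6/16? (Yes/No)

One bar of 6/16 = 12 thirty-second notes, so 3 bars = 36.
Each duration in thirty-second notes: thirty-second note = 1; eighth tied to quarter (eighth + quarter) = 12; a full eighth-note triplet (3 notes) (three triplet eighths span one quarter) = 8; thirty-second tied to eighth (thirty-second + eighth) = 5; eighth tied to thirty-second (eighth + thirty-second) = 5; eighth = 4; thirty-second = 1.
Total: 1 + 12 + 8 + 5 + 5 + 4 + 1 = 36.
36 equals 36, so the answer is Yes.

Yes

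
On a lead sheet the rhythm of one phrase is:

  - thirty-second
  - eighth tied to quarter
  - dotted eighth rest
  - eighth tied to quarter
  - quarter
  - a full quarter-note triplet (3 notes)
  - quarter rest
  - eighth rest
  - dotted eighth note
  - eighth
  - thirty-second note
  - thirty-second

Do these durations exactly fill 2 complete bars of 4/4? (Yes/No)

No

One bar of 4/4 = 32 thirty-second notes, so 2 bars = 64.
In thirty-second notes: thirty-second = 1; eighth tied to quarter (eighth + quarter) = 12; dotted eighth rest = 6; eighth tied to quarter (eighth + quarter) = 12; quarter = 8; a full quarter-note triplet (3 notes) (three triplet quarters span one half) = 16; quarter rest = 8; eighth rest = 4; dotted eighth note = 6; eighth = 4; thirty-second note = 1; thirty-second = 1.
Adding: 1 + 12 + 6 + 12 + 8 + 16 + 8 + 4 + 6 + 4 + 1 + 1 = 79.
79 exceeds 64, so the answer is No.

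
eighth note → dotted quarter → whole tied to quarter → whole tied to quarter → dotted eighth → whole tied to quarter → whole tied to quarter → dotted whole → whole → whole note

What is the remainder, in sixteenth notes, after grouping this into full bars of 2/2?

One bar of 2/2 = 16 sixteenth notes.
Express everything in sixteenth notes: eighth note = 2; dotted quarter = 6; whole tied to quarter (whole + quarter) = 20; whole tied to quarter (whole + quarter) = 20; dotted eighth = 3; whole tied to quarter (whole + quarter) = 20; whole tied to quarter (whole + quarter) = 20; dotted whole = 24; whole = 16; whole note = 16.
Altogether 2 + 6 + 20 + 20 + 3 + 20 + 20 + 24 + 16 + 16 = 147.
147 ÷ 16 = 9 complete bars with 3 sixteenth notes remaining.

3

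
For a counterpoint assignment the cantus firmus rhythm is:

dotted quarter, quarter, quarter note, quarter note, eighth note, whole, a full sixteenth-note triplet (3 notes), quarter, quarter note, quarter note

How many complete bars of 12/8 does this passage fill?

2

One bar of 12/8 = 12 eighth notes.
Express everything in eighth notes: dotted quarter = 3; quarter = 2; quarter note = 2; quarter note = 2; eighth note = 1; whole = 8; a full sixteenth-note triplet (3 notes) (three triplet sixteenths span one eighth) = 1; quarter = 2; quarter note = 2; quarter note = 2.
Sum: 3 + 2 + 2 + 2 + 1 + 8 + 1 + 2 + 2 + 2 = 25.
25 ÷ 12 = 2 complete bars with 1 left over.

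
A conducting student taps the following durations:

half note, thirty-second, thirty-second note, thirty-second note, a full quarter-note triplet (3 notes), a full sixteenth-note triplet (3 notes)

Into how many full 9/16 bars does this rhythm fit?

One bar of 9/16 = 18 thirty-second notes.
In thirty-second notes: half note = 16; thirty-second = 1; thirty-second note = 1; thirty-second note = 1; a full quarter-note triplet (3 notes) (three triplet quarters span one half) = 16; a full sixteenth-note triplet (3 notes) (three triplet sixteenths span one eighth) = 4.
Total: 16 + 1 + 1 + 1 + 16 + 4 = 39.
39 ÷ 18 = 2 complete bars with 3 left over.

2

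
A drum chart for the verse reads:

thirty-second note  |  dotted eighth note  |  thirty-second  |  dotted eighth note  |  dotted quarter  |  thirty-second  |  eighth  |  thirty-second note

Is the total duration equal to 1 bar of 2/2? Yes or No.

Yes

One bar of 2/2 = 32 thirty-second notes.
Express everything in thirty-second notes: thirty-second note = 1; dotted eighth note = 6; thirty-second = 1; dotted eighth note = 6; dotted quarter = 12; thirty-second = 1; eighth = 4; thirty-second note = 1.
Adding: 1 + 6 + 1 + 6 + 12 + 1 + 4 + 1 = 32.
32 equals 32, so the answer is Yes.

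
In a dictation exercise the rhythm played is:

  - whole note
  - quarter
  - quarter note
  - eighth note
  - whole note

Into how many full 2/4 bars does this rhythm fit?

5

One bar of 2/4 = 4 eighth notes.
In eighth notes: whole note = 8; quarter = 2; quarter note = 2; eighth note = 1; whole note = 8.
Adding: 8 + 2 + 2 + 1 + 8 = 21.
21 ÷ 4 = 5 complete bars with 1 left over.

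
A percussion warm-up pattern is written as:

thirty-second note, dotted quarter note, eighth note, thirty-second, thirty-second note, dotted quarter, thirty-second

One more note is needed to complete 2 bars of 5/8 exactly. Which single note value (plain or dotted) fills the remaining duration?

2 bars of 5/8 = 40 thirty-second notes.
Convert each value to thirty-second notes: thirty-second note = 1; dotted quarter note = 12; eighth note = 4; thirty-second = 1; thirty-second note = 1; dotted quarter = 12; thirty-second = 1.
Altogether 1 + 12 + 4 + 1 + 1 + 12 + 1 = 32.
Remaining: 40 − 32 = 8 thirty-second notes, which is a quarter note.

quarter note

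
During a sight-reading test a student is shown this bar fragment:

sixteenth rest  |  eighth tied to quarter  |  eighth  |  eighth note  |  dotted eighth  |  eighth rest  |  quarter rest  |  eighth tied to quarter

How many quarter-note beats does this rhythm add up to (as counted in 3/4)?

6.5

One quarter-note beat = 4 sixteenth notes.
Express everything in sixteenth notes: sixteenth rest = 1; eighth tied to quarter (eighth + quarter) = 6; eighth = 2; eighth note = 2; dotted eighth = 3; eighth rest = 2; quarter rest = 4; eighth tied to quarter (eighth + quarter) = 6.
Adding: 1 + 6 + 2 + 2 + 3 + 2 + 4 + 6 = 26.
26 ÷ 4 = 6.5 beats.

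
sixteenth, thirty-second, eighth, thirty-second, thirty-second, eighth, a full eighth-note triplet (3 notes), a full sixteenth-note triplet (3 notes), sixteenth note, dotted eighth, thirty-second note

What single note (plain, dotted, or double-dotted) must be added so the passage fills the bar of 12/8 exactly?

double-dotted quarter note

The bar of 12/8 = 48 thirty-second notes.
Express everything in thirty-second notes: sixteenth = 2; thirty-second = 1; eighth = 4; thirty-second = 1; thirty-second = 1; eighth = 4; a full eighth-note triplet (3 notes) (three triplet eighths span one quarter) = 8; a full sixteenth-note triplet (3 notes) (three triplet sixteenths span one eighth) = 4; sixteenth note = 2; dotted eighth = 6; thirty-second note = 1.
Sum: 2 + 1 + 4 + 1 + 1 + 4 + 8 + 4 + 2 + 6 + 1 = 34.
Remaining: 48 − 34 = 14 thirty-second notes, which is a double-dotted quarter note.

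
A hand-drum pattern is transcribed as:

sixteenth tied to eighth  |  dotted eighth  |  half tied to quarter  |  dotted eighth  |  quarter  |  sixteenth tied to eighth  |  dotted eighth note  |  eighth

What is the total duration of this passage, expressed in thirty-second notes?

66

Express everything in thirty-second notes: sixteenth tied to eighth (sixteenth + eighth) = 6; dotted eighth = 6; half tied to quarter (half + quarter) = 24; dotted eighth = 6; quarter = 8; sixteenth tied to eighth (sixteenth + eighth) = 6; dotted eighth note = 6; eighth = 4.
Sum: 6 + 6 + 24 + 6 + 8 + 6 + 6 + 4 = 66 thirty-second notes.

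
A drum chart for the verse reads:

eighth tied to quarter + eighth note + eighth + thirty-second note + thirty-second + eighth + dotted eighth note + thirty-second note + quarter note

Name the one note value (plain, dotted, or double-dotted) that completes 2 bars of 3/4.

double-dotted eighth note

2 bars of 3/4 = 48 thirty-second notes.
Each duration in thirty-second notes: eighth tied to quarter (eighth + quarter) = 12; eighth note = 4; eighth = 4; thirty-second note = 1; thirty-second = 1; eighth = 4; dotted eighth note = 6; thirty-second note = 1; quarter note = 8.
Altogether 12 + 4 + 4 + 1 + 1 + 4 + 6 + 1 + 8 = 41.
Remaining: 48 − 41 = 7 thirty-second notes, which is a double-dotted eighth note.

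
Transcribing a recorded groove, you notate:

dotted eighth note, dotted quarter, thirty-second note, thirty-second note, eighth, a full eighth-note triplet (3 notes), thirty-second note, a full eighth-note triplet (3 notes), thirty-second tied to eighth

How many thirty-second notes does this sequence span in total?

46

Working in thirty-second notes: dotted eighth note = 6; dotted quarter = 12; thirty-second note = 1; thirty-second note = 1; eighth = 4; a full eighth-note triplet (3 notes) (three triplet eighths span one quarter) = 8; thirty-second note = 1; a full eighth-note triplet (3 notes) (three triplet eighths span one quarter) = 8; thirty-second tied to eighth (thirty-second + eighth) = 5.
Adding: 6 + 12 + 1 + 1 + 4 + 8 + 1 + 8 + 5 = 46 thirty-second notes.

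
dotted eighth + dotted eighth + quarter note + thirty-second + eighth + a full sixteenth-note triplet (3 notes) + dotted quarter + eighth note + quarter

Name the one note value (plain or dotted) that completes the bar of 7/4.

dotted sixteenth note

The bar of 7/4 = 56 thirty-second notes.
Express everything in thirty-second notes: dotted eighth = 6; dotted eighth = 6; quarter note = 8; thirty-second = 1; eighth = 4; a full sixteenth-note triplet (3 notes) (three triplet sixteenths span one eighth) = 4; dotted quarter = 12; eighth note = 4; quarter = 8.
Sum: 6 + 6 + 8 + 1 + 4 + 4 + 12 + 4 + 8 = 53.
Remaining: 56 − 53 = 3 thirty-second notes, which is a dotted sixteenth note.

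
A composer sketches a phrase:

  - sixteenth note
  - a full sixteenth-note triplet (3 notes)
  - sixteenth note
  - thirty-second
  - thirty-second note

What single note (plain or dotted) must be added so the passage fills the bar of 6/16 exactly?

sixteenth note

The bar of 6/16 = 12 thirty-second notes.
Convert each value to thirty-second notes: sixteenth note = 2; a full sixteenth-note triplet (3 notes) (three triplet sixteenths span one eighth) = 4; sixteenth note = 2; thirty-second = 1; thirty-second note = 1.
Sum: 2 + 4 + 2 + 1 + 1 = 10.
Remaining: 12 − 10 = 2 thirty-second notes, which is a sixteenth note.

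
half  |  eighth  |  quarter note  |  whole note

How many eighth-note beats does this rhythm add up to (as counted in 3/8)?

15

One eighth-note beat = 2 sixteenth notes.
Convert each value to sixteenth notes: half = 8; eighth = 2; quarter note = 4; whole note = 16.
Altogether 8 + 2 + 4 + 16 = 30.
30 ÷ 2 = 15 beats.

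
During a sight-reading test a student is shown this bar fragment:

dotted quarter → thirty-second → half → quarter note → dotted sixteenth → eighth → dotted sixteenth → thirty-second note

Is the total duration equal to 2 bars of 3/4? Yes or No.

Yes

One bar of 3/4 = 24 thirty-second notes, so 2 bars = 48.
Working in thirty-second notes: dotted quarter = 12; thirty-second = 1; half = 16; quarter note = 8; dotted sixteenth = 3; eighth = 4; dotted sixteenth = 3; thirty-second note = 1.
Sum: 12 + 1 + 16 + 8 + 3 + 4 + 3 + 1 = 48.
48 equals 48, so the answer is Yes.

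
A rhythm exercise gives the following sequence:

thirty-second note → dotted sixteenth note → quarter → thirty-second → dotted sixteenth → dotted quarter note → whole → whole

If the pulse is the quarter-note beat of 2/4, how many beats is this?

11.5

One quarter-note beat = 8 thirty-second notes.
Each duration in thirty-second notes: thirty-second note = 1; dotted sixteenth note = 3; quarter = 8; thirty-second = 1; dotted sixteenth = 3; dotted quarter note = 12; whole = 32; whole = 32.
Sum: 1 + 3 + 8 + 1 + 3 + 12 + 32 + 32 = 92.
92 ÷ 8 = 11.5 beats.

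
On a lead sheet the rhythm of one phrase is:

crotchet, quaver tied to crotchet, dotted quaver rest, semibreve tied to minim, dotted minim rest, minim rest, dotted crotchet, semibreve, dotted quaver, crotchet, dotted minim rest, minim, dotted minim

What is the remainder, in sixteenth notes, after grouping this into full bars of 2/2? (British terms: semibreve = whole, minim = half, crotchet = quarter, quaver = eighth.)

6

One bar of 2/2 = 16 sixteenth notes.
Convert each value to sixteenth notes: crotchet = 4; quaver tied to crotchet (quaver + crotchet) = 6; dotted quaver rest = 3; semibreve tied to minim (semibreve + minim) = 24; dotted minim rest = 12; minim rest = 8; dotted crotchet = 6; semibreve = 16; dotted quaver = 3; crotchet = 4; dotted minim rest = 12; minim = 8; dotted minim = 12.
Adding: 4 + 6 + 3 + 24 + 12 + 8 + 6 + 16 + 3 + 4 + 12 + 8 + 12 = 118.
118 ÷ 16 = 7 complete bars with 6 sixteenth notes remaining.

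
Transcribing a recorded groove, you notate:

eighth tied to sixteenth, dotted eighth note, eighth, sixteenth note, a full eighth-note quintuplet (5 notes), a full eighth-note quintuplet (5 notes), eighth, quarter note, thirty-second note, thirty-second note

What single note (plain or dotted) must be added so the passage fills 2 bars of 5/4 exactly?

half note

2 bars of 5/4 = 80 thirty-second notes.
Each duration in thirty-second notes: eighth tied to sixteenth (eighth + sixteenth) = 6; dotted eighth note = 6; eighth = 4; sixteenth note = 2; a full eighth-note quintuplet (5 notes) (five quintuplet eighths span one half) = 16; a full eighth-note quintuplet (5 notes) (five quintuplet eighths span one half) = 16; eighth = 4; quarter note = 8; thirty-second note = 1; thirty-second note = 1.
Adding: 6 + 6 + 4 + 2 + 16 + 16 + 4 + 8 + 1 + 1 = 64.
Remaining: 80 − 64 = 16 thirty-second notes, which is a half note.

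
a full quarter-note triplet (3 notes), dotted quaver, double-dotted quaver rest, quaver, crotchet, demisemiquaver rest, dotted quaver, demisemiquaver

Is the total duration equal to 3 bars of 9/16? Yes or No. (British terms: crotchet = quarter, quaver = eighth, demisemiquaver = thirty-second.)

One bar of 9/16 = 18 thirty-second notes, so 3 bars = 54.
Working in thirty-second notes: a full quarter-note triplet (3 notes) (three triplet quarters span one half) = 16; dotted quaver = 6; double-dotted quaver rest = 7; quaver = 4; crotchet = 8; demisemiquaver rest = 1; dotted quaver = 6; demisemiquaver = 1.
Sum: 16 + 6 + 7 + 4 + 8 + 1 + 6 + 1 = 49.
49 falls short of 54, so the answer is No.

No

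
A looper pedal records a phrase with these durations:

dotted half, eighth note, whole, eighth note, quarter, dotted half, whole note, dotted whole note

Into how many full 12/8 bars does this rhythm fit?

3

One bar of 12/8 = 12 eighth notes.
Each duration in eighth notes: dotted half = 6; eighth note = 1; whole = 8; eighth note = 1; quarter = 2; dotted half = 6; whole note = 8; dotted whole note = 12.
Total: 6 + 1 + 8 + 1 + 2 + 6 + 8 + 12 = 44.
44 ÷ 12 = 3 complete bars with 8 left over.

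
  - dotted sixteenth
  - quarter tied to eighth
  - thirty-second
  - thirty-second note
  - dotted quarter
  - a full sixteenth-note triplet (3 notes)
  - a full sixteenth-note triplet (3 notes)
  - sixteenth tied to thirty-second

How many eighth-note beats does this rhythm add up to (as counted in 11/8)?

One eighth-note beat = 4 thirty-second notes.
Working in thirty-second notes: dotted sixteenth = 3; quarter tied to eighth (quarter + eighth) = 12; thirty-second = 1; thirty-second note = 1; dotted quarter = 12; a full sixteenth-note triplet (3 notes) (three triplet sixteenths span one eighth) = 4; a full sixteenth-note triplet (3 notes) (three triplet sixteenths span one eighth) = 4; sixteenth tied to thirty-second (sixteenth + thirty-second) = 3.
Sum: 3 + 12 + 1 + 1 + 12 + 4 + 4 + 3 = 40.
40 ÷ 4 = 10 beats.

10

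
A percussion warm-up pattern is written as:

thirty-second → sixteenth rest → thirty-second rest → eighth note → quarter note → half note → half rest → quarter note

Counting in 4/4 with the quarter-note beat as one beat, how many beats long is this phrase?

7

One quarter-note beat = 8 thirty-second notes.
Each duration in thirty-second notes: thirty-second = 1; sixteenth rest = 2; thirty-second rest = 1; eighth note = 4; quarter note = 8; half note = 16; half rest = 16; quarter note = 8.
Altogether 1 + 2 + 1 + 4 + 8 + 16 + 16 + 8 = 56.
56 ÷ 8 = 7 beats.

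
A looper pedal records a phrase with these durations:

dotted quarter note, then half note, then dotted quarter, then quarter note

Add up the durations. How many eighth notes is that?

12

Working in eighth notes: dotted quarter note = 3; half note = 4; dotted quarter = 3; quarter note = 2.
Altogether 3 + 4 + 3 + 2 = 12 eighth notes.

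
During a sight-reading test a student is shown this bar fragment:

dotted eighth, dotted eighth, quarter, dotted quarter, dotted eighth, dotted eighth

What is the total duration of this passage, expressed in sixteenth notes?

Convert each value to sixteenth notes: dotted eighth = 3; dotted eighth = 3; quarter = 4; dotted quarter = 6; dotted eighth = 3; dotted eighth = 3.
Altogether 3 + 3 + 4 + 6 + 3 + 3 = 22 sixteenth notes.

22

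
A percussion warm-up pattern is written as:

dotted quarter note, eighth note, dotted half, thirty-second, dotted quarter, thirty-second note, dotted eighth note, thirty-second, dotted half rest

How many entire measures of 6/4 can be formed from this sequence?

1

One bar of 6/4 = 48 thirty-second notes.
Each duration in thirty-second notes: dotted quarter note = 12; eighth note = 4; dotted half = 24; thirty-second = 1; dotted quarter = 12; thirty-second note = 1; dotted eighth note = 6; thirty-second = 1; dotted half rest = 24.
Total: 12 + 4 + 24 + 1 + 12 + 1 + 6 + 1 + 24 = 85.
85 ÷ 48 = 1 complete bar with 37 left over.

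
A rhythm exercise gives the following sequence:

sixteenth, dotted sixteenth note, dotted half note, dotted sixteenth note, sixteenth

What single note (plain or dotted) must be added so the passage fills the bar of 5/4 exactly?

The bar of 5/4 = 40 thirty-second notes.
Each duration in thirty-second notes: sixteenth = 2; dotted sixteenth note = 3; dotted half note = 24; dotted sixteenth note = 3; sixteenth = 2.
Altogether 2 + 3 + 24 + 3 + 2 = 34.
Remaining: 40 − 34 = 6 thirty-second notes, which is a dotted eighth note.

dotted eighth note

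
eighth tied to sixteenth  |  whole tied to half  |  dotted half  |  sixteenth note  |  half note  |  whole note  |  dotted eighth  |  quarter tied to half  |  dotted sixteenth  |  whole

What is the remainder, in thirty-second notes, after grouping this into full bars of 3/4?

One bar of 3/4 = 24 thirty-second notes.
In thirty-second notes: eighth tied to sixteenth (eighth + sixteenth) = 6; whole tied to half (whole + half) = 48; dotted half = 24; sixteenth note = 2; half note = 16; whole note = 32; dotted eighth = 6; quarter tied to half (quarter + half) = 24; dotted sixteenth = 3; whole = 32.
Adding: 6 + 48 + 24 + 2 + 16 + 32 + 6 + 24 + 3 + 32 = 193.
193 ÷ 24 = 8 complete bars with 1 thirty-second note remaining.

1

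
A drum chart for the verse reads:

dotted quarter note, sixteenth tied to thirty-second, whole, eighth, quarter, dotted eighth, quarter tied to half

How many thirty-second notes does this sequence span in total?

89

Express everything in thirty-second notes: dotted quarter note = 12; sixteenth tied to thirty-second (sixteenth + thirty-second) = 3; whole = 32; eighth = 4; quarter = 8; dotted eighth = 6; quarter tied to half (quarter + half) = 24.
Sum: 12 + 3 + 32 + 4 + 8 + 6 + 24 = 89 thirty-second notes.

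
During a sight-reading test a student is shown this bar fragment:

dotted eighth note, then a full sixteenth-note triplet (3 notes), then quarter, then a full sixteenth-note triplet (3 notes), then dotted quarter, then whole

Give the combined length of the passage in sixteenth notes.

Express everything in sixteenth notes: dotted eighth note = 3; a full sixteenth-note triplet (3 notes) (three triplet sixteenths span one eighth) = 2; quarter = 4; a full sixteenth-note triplet (3 notes) (three triplet sixteenths span one eighth) = 2; dotted quarter = 6; whole = 16.
Altogether 3 + 2 + 4 + 2 + 6 + 16 = 33 sixteenth notes.

33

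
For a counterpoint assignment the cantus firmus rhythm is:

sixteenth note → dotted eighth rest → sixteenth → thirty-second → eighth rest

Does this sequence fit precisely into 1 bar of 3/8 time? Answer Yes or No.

No

One bar of 3/8 = 12 thirty-second notes.
Express everything in thirty-second notes: sixteenth note = 2; dotted eighth rest = 6; sixteenth = 2; thirty-second = 1; eighth rest = 4.
Altogether 2 + 6 + 2 + 1 + 4 = 15.
15 exceeds 12, so the answer is No.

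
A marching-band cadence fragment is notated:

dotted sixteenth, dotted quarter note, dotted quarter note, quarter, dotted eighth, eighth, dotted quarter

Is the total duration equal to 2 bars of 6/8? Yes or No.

No

One bar of 6/8 = 24 thirty-second notes, so 2 bars = 48.
Each duration in thirty-second notes: dotted sixteenth = 3; dotted quarter note = 12; dotted quarter note = 12; quarter = 8; dotted eighth = 6; eighth = 4; dotted quarter = 12.
Altogether 3 + 12 + 12 + 8 + 6 + 4 + 12 = 57.
57 exceeds 48, so the answer is No.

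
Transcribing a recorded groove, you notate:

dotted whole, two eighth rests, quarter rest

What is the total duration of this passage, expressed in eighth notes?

16

In eighth notes: dotted whole = 12; eighth rest = 1; eighth rest = 1; quarter rest = 2.
Adding: 12 + 1 + 1 + 2 = 16 eighth notes.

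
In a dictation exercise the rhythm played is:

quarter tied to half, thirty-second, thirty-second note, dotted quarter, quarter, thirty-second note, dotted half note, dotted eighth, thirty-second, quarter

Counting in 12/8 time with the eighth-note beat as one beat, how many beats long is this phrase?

21.5

One eighth-note beat = 4 thirty-second notes.
Express everything in thirty-second notes: quarter tied to half (quarter + half) = 24; thirty-second = 1; thirty-second note = 1; dotted quarter = 12; quarter = 8; thirty-second note = 1; dotted half note = 24; dotted eighth = 6; thirty-second = 1; quarter = 8.
Altogether 24 + 1 + 1 + 12 + 8 + 1 + 24 + 6 + 1 + 8 = 86.
86 ÷ 4 = 21.5 beats.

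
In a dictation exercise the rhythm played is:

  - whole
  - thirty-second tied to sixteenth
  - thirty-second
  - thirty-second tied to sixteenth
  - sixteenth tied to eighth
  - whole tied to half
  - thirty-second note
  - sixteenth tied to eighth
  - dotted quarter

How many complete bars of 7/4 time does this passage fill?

2

One bar of 7/4 = 56 thirty-second notes.
In thirty-second notes: whole = 32; thirty-second tied to sixteenth (thirty-second + sixteenth) = 3; thirty-second = 1; thirty-second tied to sixteenth (thirty-second + sixteenth) = 3; sixteenth tied to eighth (sixteenth + eighth) = 6; whole tied to half (whole + half) = 48; thirty-second note = 1; sixteenth tied to eighth (sixteenth + eighth) = 6; dotted quarter = 12.
Altogether 32 + 3 + 1 + 3 + 6 + 48 + 1 + 6 + 12 = 112.
112 ÷ 56 = 2 complete bars with 0 left over.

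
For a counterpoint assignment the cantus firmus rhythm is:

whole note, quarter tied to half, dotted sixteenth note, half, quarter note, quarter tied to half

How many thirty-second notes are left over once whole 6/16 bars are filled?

11

One bar of 6/16 = 12 thirty-second notes.
Each duration in thirty-second notes: whole note = 32; quarter tied to half (quarter + half) = 24; dotted sixteenth note = 3; half = 16; quarter note = 8; quarter tied to half (quarter + half) = 24.
Total: 32 + 24 + 3 + 16 + 8 + 24 = 107.
107 ÷ 12 = 8 complete bars with 11 thirty-second notes remaining.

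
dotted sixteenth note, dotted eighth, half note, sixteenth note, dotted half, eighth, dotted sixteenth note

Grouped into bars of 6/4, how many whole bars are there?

1

One bar of 6/4 = 48 thirty-second notes.
Working in thirty-second notes: dotted sixteenth note = 3; dotted eighth = 6; half note = 16; sixteenth note = 2; dotted half = 24; eighth = 4; dotted sixteenth note = 3.
Sum: 3 + 6 + 16 + 2 + 24 + 4 + 3 = 58.
58 ÷ 48 = 1 complete bar with 10 left over.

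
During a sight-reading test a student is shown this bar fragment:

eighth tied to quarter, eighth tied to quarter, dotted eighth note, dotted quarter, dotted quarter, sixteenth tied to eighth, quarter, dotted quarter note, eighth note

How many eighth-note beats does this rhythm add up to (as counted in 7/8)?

21

One eighth-note beat = 2 sixteenth notes.
Express everything in sixteenth notes: eighth tied to quarter (eighth + quarter) = 6; eighth tied to quarter (eighth + quarter) = 6; dotted eighth note = 3; dotted quarter = 6; dotted quarter = 6; sixteenth tied to eighth (sixteenth + eighth) = 3; quarter = 4; dotted quarter note = 6; eighth note = 2.
Sum: 6 + 6 + 3 + 6 + 6 + 3 + 4 + 6 + 2 = 42.
42 ÷ 2 = 21 beats.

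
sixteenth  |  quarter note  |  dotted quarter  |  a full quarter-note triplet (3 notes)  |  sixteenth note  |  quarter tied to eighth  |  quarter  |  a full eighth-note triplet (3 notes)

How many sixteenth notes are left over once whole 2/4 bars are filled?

One bar of 2/4 = 8 sixteenth notes.
Working in sixteenth notes: sixteenth = 1; quarter note = 4; dotted quarter = 6; a full quarter-note triplet (3 notes) (three triplet quarters span one half) = 8; sixteenth note = 1; quarter tied to eighth (quarter + eighth) = 6; quarter = 4; a full eighth-note triplet (3 notes) (three triplet eighths span one quarter) = 4.
Altogether 1 + 4 + 6 + 8 + 1 + 6 + 4 + 4 = 34.
34 ÷ 8 = 4 complete bars with 2 sixteenth notes remaining.

2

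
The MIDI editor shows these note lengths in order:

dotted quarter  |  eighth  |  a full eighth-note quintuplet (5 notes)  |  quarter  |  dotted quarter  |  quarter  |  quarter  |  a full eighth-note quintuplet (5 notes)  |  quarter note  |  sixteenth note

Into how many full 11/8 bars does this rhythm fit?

One bar of 11/8 = 22 sixteenth notes.
Convert each value to sixteenth notes: dotted quarter = 6; eighth = 2; a full eighth-note quintuplet (5 notes) (five quintuplet eighths span one half) = 8; quarter = 4; dotted quarter = 6; quarter = 4; quarter = 4; a full eighth-note quintuplet (5 notes) (five quintuplet eighths span one half) = 8; quarter note = 4; sixteenth note = 1.
Adding: 6 + 2 + 8 + 4 + 6 + 4 + 4 + 8 + 4 + 1 = 47.
47 ÷ 22 = 2 complete bars with 3 left over.

2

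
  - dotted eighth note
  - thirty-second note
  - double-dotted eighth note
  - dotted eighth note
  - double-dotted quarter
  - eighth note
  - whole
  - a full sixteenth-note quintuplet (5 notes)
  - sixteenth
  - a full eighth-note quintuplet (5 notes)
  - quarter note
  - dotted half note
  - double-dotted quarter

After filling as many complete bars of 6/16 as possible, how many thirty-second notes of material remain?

One bar of 6/16 = 12 thirty-second notes.
Working in thirty-second notes: dotted eighth note = 6; thirty-second note = 1; double-dotted eighth note = 7; dotted eighth note = 6; double-dotted quarter = 14; eighth note = 4; whole = 32; a full sixteenth-note quintuplet (5 notes) (five quintuplet sixteenths span one quarter) = 8; sixteenth = 2; a full eighth-note quintuplet (5 notes) (five quintuplet eighths span one half) = 16; quarter note = 8; dotted half note = 24; double-dotted quarter = 14.
Sum: 6 + 1 + 7 + 6 + 14 + 4 + 32 + 8 + 2 + 16 + 8 + 24 + 14 = 142.
142 ÷ 12 = 11 complete bars with 10 thirty-second notes remaining.

10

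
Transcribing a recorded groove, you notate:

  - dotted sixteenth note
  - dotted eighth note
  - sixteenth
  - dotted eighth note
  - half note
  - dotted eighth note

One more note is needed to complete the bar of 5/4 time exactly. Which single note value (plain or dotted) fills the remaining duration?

thirty-second note

The bar of 5/4 = 40 thirty-second notes.
Express everything in thirty-second notes: dotted sixteenth note = 3; dotted eighth note = 6; sixteenth = 2; dotted eighth note = 6; half note = 16; dotted eighth note = 6.
Sum: 3 + 6 + 2 + 6 + 16 + 6 = 39.
Remaining: 40 − 39 = 1 thirty-second note, which is a thirty-second note.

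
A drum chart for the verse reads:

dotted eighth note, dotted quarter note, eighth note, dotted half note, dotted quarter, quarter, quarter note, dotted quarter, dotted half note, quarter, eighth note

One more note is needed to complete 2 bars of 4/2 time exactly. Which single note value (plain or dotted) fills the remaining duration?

2 bars of 4/2 = 64 sixteenth notes.
Convert each value to sixteenth notes: dotted eighth note = 3; dotted quarter note = 6; eighth note = 2; dotted half note = 12; dotted quarter = 6; quarter = 4; quarter note = 4; dotted quarter = 6; dotted half note = 12; quarter = 4; eighth note = 2.
Adding: 3 + 6 + 2 + 12 + 6 + 4 + 4 + 6 + 12 + 4 + 2 = 61.
Remaining: 64 − 61 = 3 sixteenth notes, which is a dotted eighth note.

dotted eighth note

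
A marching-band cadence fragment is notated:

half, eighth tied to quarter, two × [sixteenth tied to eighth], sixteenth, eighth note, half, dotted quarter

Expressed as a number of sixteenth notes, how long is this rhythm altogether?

Express everything in sixteenth notes: half = 8; eighth tied to quarter (eighth + quarter) = 6; sixteenth tied to eighth (sixteenth + eighth) = 3; sixteenth tied to eighth (sixteenth + eighth) = 3; sixteenth = 1; eighth note = 2; half = 8; dotted quarter = 6.
Total: 8 + 6 + 3 + 3 + 1 + 2 + 8 + 6 = 37 sixteenth notes.

37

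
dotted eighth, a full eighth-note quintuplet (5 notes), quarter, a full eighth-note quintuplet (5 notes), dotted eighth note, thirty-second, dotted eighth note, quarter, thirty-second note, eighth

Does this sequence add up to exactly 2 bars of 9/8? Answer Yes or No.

One bar of 9/8 = 36 thirty-second notes, so 2 bars = 72.
Working in thirty-second notes: dotted eighth = 6; a full eighth-note quintuplet (5 notes) (five quintuplet eighths span one half) = 16; quarter = 8; a full eighth-note quintuplet (5 notes) (five quintuplet eighths span one half) = 16; dotted eighth note = 6; thirty-second = 1; dotted eighth note = 6; quarter = 8; thirty-second note = 1; eighth = 4.
Adding: 6 + 16 + 8 + 16 + 6 + 1 + 6 + 8 + 1 + 4 = 72.
72 equals 72, so the answer is Yes.

Yes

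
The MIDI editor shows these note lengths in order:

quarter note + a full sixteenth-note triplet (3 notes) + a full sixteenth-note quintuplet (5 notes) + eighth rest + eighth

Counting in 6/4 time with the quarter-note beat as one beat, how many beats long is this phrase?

3.5

One quarter-note beat = 2 eighth notes.
Convert each value to eighth notes: quarter note = 2; a full sixteenth-note triplet (3 notes) (three triplet sixteenths span one eighth) = 1; a full sixteenth-note quintuplet (5 notes) (five quintuplet sixteenths span one quarter) = 2; eighth rest = 1; eighth = 1.
Altogether 2 + 1 + 2 + 1 + 1 = 7.
7 ÷ 2 = 3.5 beats.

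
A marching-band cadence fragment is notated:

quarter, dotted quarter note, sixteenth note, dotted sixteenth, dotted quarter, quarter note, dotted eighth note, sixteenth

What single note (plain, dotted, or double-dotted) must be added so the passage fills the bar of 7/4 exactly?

dotted sixteenth note

The bar of 7/4 = 56 thirty-second notes.
In thirty-second notes: quarter = 8; dotted quarter note = 12; sixteenth note = 2; dotted sixteenth = 3; dotted quarter = 12; quarter note = 8; dotted eighth note = 6; sixteenth = 2.
Sum: 8 + 12 + 2 + 3 + 12 + 8 + 6 + 2 = 53.
Remaining: 56 − 53 = 3 thirty-second notes, which is a dotted sixteenth note.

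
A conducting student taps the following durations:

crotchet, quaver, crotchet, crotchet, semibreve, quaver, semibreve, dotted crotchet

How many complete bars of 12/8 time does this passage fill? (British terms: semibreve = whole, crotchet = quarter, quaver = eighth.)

One bar of 12/8 = 12 eighth notes.
Convert each value to eighth notes: crotchet = 2; quaver = 1; crotchet = 2; crotchet = 2; semibreve = 8; quaver = 1; semibreve = 8; dotted crotchet = 3.
Total: 2 + 1 + 2 + 2 + 8 + 1 + 8 + 3 = 27.
27 ÷ 12 = 2 complete bars with 3 left over.

2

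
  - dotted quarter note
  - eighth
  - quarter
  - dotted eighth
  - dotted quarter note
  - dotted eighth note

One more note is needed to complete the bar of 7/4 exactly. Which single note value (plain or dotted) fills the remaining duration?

The bar of 7/4 = 28 sixteenth notes.
In sixteenth notes: dotted quarter note = 6; eighth = 2; quarter = 4; dotted eighth = 3; dotted quarter note = 6; dotted eighth note = 3.
Adding: 6 + 2 + 4 + 3 + 6 + 3 = 24.
Remaining: 28 − 24 = 4 sixteenth notes, which is a quarter note.

quarter note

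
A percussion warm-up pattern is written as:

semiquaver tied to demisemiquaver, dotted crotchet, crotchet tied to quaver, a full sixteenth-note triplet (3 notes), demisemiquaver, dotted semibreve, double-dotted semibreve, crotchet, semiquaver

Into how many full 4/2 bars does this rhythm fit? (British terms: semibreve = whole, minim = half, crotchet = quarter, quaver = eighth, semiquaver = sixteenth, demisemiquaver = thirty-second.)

2

One bar of 4/2 = 64 thirty-second notes.
Working in thirty-second notes: semiquaver tied to demisemiquaver (semiquaver + demisemiquaver) = 3; dotted crotchet = 12; crotchet tied to quaver (crotchet + quaver) = 12; a full sixteenth-note triplet (3 notes) (three triplet sixteenths span one eighth) = 4; demisemiquaver = 1; dotted semibreve = 48; double-dotted semibreve = 56; crotchet = 8; semiquaver = 2.
Total: 3 + 12 + 12 + 4 + 1 + 48 + 56 + 8 + 2 = 146.
146 ÷ 64 = 2 complete bars with 18 left over.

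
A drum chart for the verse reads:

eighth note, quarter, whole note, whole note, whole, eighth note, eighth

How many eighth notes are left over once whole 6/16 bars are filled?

One bar of 6/16 = 3 eighth notes.
Convert each value to eighth notes: eighth note = 1; quarter = 2; whole note = 8; whole note = 8; whole = 8; eighth note = 1; eighth = 1.
Adding: 1 + 2 + 8 + 8 + 8 + 1 + 1 = 29.
29 ÷ 3 = 9 complete bars with 2 eighth notes remaining.

2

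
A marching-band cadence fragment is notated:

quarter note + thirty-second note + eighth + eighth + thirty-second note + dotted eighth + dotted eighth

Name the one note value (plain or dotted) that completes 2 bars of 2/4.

2 bars of 2/4 = 32 thirty-second notes.
In thirty-second notes: quarter note = 8; thirty-second note = 1; eighth = 4; eighth = 4; thirty-second note = 1; dotted eighth = 6; dotted eighth = 6.
Total: 8 + 1 + 4 + 4 + 1 + 6 + 6 = 30.
Remaining: 32 − 30 = 2 thirty-second notes, which is a sixteenth note.

sixteenth note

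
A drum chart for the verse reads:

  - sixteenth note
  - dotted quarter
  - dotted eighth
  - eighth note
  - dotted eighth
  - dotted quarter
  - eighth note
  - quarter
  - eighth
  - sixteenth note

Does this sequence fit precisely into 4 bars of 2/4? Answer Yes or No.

No

One bar of 2/4 = 8 sixteenth notes, so 4 bars = 32.
Working in sixteenth notes: sixteenth note = 1; dotted quarter = 6; dotted eighth = 3; eighth note = 2; dotted eighth = 3; dotted quarter = 6; eighth note = 2; quarter = 4; eighth = 2; sixteenth note = 1.
Sum: 1 + 6 + 3 + 2 + 3 + 6 + 2 + 4 + 2 + 1 = 30.
30 falls short of 32, so the answer is No.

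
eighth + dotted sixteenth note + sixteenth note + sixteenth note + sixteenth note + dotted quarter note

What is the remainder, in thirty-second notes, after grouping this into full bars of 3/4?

1

One bar of 3/4 = 24 thirty-second notes.
Working in thirty-second notes: eighth = 4; dotted sixteenth note = 3; sixteenth note = 2; sixteenth note = 2; sixteenth note = 2; dotted quarter note = 12.
Sum: 4 + 3 + 2 + 2 + 2 + 12 = 25.
25 ÷ 24 = 1 complete bar with 1 thirty-second note remaining.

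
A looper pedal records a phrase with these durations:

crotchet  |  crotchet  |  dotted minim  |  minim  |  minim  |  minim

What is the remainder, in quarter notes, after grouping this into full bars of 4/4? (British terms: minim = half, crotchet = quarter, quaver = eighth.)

One bar of 4/4 = 4 quarter notes.
In quarter notes: crotchet = 1; crotchet = 1; dotted minim = 3; minim = 2; minim = 2; minim = 2.
Adding: 1 + 1 + 3 + 2 + 2 + 2 = 11.
11 ÷ 4 = 2 complete bars with 3 quarter notes remaining.

3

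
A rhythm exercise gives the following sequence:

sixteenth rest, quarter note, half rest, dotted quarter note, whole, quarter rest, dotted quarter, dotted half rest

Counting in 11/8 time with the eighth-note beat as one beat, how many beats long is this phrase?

28.5

One eighth-note beat = 2 sixteenth notes.
Working in sixteenth notes: sixteenth rest = 1; quarter note = 4; half rest = 8; dotted quarter note = 6; whole = 16; quarter rest = 4; dotted quarter = 6; dotted half rest = 12.
Total: 1 + 4 + 8 + 6 + 16 + 4 + 6 + 12 = 57.
57 ÷ 2 = 28.5 beats.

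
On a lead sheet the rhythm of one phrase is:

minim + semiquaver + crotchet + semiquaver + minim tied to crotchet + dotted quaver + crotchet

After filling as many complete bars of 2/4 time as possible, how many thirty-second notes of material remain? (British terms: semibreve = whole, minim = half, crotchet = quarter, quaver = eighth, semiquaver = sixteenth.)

One bar of 2/4 = 8 sixteenth notes.
Each duration in sixteenth notes: minim = 8; semiquaver = 1; crotchet = 4; semiquaver = 1; minim tied to crotchet (minim + crotchet) = 12; dotted quaver = 3; crotchet = 4.
Total: 8 + 1 + 4 + 1 + 12 + 3 + 4 = 33.
33 ÷ 8 = 4 complete bars with 1 sixteenth note remaining = 2 thirty-second notes.

2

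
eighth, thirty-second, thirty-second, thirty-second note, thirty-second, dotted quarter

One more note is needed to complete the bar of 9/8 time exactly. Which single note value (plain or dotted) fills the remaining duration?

half note

The bar of 9/8 = 36 thirty-second notes.
Convert each value to thirty-second notes: eighth = 4; thirty-second = 1; thirty-second = 1; thirty-second note = 1; thirty-second = 1; dotted quarter = 12.
Total: 4 + 1 + 1 + 1 + 1 + 12 = 20.
Remaining: 36 − 20 = 16 thirty-second notes, which is a half note.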